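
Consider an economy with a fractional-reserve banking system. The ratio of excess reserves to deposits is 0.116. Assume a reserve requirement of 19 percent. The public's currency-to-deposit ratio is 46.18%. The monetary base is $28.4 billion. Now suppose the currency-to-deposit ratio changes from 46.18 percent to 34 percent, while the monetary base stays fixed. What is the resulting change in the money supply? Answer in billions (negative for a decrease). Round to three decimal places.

$4.840 billion

Initially m₁ = (1 + 0.4618) / (0.19 + 0.116 + 0.4618) ≈ 1.903881, so M₁ = 1.903881 × 28.4 ≈ 54.0702 billion.
After the change m₂ = (1 + 0.34) / (0.19 + 0.116 + 0.34) ≈ 2.074303, so M₂ = 2.074303 × 28.4 ≈ 58.9102 billion.
ΔM = M₂ − M₁ = 58.9102 − 54.0702 = 4.84 billion.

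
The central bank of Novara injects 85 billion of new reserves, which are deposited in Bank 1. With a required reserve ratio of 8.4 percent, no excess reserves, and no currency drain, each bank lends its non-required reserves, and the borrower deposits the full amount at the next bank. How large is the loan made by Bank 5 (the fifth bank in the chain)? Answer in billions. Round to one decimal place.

54.8 billion

Each bank lends a fraction (1 − rr) = 0.9160 of the deposit it receives, so Bank 5 receives 85·0.9160^4 and lends 85·0.9160^5 ≈ 54.8146 billion.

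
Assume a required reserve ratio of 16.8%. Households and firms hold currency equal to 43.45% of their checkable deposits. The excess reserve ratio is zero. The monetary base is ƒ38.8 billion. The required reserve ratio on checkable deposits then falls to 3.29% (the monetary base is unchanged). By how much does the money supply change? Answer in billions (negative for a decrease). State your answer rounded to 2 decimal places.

ƒ26.70 billion

Initially m₁ = (1 + 0.4345) / (0.168 + 0.4345) ≈ 2.38091, so M₁ = 2.38091 × 38.8 ≈ 92.3793 billion.
After the change m₂ = (1 + 0.4345) / (0.0329 + 0.4345) ≈ 3.06911, so M₂ = 3.06911 × 38.8 ≈ 119.0815 billion.
ΔM = M₂ − M₁ = 119.0815 − 92.3793 = 26.7022 billion.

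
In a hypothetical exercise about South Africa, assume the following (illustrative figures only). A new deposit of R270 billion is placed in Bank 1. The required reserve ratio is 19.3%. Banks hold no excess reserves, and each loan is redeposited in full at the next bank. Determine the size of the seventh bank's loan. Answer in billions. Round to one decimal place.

Each bank lends a fraction (1 − rr) = 0.8070 of the deposit it receives, so Bank 7 receives 270·0.8070^6 and lends 270·0.8070^7 ≈ 60.1836 billion.

R60.2 billion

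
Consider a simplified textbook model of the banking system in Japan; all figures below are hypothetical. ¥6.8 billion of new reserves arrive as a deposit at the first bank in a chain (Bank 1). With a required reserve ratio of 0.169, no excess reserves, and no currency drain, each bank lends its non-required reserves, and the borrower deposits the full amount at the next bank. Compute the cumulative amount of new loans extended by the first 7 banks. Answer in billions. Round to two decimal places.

¥24.29 billion

Bank i lends (1 − rr)^i of the original deposit: Bank 1 lends 6.8·0.8310 = 5.6508, Bank 2 lends 6.8·0.8310² ≈ 4.6958, and so on.
Summing a geometric series: total = 6.8·[0.8310·(1 − 0.8310^7) / (1 − 0.8310)] ≈ 24.2865 billion.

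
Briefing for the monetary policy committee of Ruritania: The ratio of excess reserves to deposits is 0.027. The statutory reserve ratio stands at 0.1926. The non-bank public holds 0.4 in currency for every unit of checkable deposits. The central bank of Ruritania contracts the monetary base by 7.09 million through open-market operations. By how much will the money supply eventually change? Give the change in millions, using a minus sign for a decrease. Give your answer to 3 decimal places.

The money multiplier is m = (1 + c) / (rr + e + c) = (1 + 0.4) / (0.1926 + 0.027 + 0.4) ≈ 2.25952.
The sale removes 7.09 million of base, so ΔM = m × ΔMB = 2.25952 × (−7.09) ≈ -16.02 million.

-16.020 million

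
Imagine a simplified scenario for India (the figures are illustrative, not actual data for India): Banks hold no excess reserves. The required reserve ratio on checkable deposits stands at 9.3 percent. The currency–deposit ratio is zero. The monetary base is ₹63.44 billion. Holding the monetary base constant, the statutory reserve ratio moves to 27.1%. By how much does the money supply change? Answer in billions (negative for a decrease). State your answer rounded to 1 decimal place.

-448.1 billion

Initially m₁ = 1 / (0.093) ≈ 10.7527, so M₁ = 10.7527 × 63.44 ≈ 682.1513 billion.
After the change m₂ = 1 / (0.271) ≈ 3.69, so M₂ = 3.69 × 63.44 = 234.0936 billion.
ΔM = M₂ − M₁ = 234.0936 − 682.1513 = -448.0577 billion.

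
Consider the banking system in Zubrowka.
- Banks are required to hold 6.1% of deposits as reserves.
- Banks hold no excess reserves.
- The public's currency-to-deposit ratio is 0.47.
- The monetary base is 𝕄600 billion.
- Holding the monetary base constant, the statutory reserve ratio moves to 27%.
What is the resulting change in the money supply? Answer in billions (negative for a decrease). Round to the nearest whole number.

Initially m₁ = (1 + 0.47) / (0.061 + 0.47) ≈ 2.7684, so M₁ = 2.7684 × 600 = 1661.04 billion.
After the change m₂ = (1 + 0.47) / (0.27 + 0.47) ≈ 1.9865, so M₂ = 1.9865 × 600 = 1191.9 billion.
ΔM = M₂ − M₁ = 1191.9 − 1661.04 = -469.14 billion.

-469 billion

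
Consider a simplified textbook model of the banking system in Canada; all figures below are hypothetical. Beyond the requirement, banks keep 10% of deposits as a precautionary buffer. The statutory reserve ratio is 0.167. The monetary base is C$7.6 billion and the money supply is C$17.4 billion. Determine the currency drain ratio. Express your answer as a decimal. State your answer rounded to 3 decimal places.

Using m = M/MB = 17.4/7.6 ≈ 2.289474. From m = (1 + c)/(c + rr + e), rearranging gives 1 + c = m·(c + rr + e), so c·(1 − m) = m·(rr + e) − 1.
Hence c = [m·(rr + e) − 1]/(1 − m) = [2.289474 × (0.167 + 0.1) − 1] / (1 − 2.289474) ≈ 0.301449.

0.301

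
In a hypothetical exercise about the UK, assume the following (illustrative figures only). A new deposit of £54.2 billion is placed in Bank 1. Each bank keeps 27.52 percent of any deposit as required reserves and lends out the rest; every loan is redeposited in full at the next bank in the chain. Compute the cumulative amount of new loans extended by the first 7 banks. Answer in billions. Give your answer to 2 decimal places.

Bank i lends (1 − rr)^i of the original deposit: Bank 1 lends 54.2·0.7248 ≈ 39.2842, Bank 2 lends 54.2·0.7248² ≈ 28.4732, and so on.
Summing a geometric series: total = 54.2·[0.7248·(1 − 0.7248^7) / (1 − 0.7248)] ≈ 127.7475 billion.

£127.75 billion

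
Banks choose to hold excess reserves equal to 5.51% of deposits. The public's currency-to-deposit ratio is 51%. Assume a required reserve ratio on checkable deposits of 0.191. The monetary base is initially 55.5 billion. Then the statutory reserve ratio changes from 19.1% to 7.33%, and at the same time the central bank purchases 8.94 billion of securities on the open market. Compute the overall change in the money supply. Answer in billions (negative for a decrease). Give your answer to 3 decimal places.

Before: m₁ = (1 + 0.51) / (0.191 + 0.0551 + 0.51) ≈ 1.997090, MB₁ = 55.5, so M₁ = 1.997090 × 55.5 ≈ 110.8385 billion.
After: m₂ = (1 + 0.51) / (0.0733 + 0.0551 + 0.51) ≈ 2.365288, MB₂ = 55.5 + 8.94 = 64.44, so M₂ = 2.365288 × 64.44 ≈ 152.4192 billion.
ΔM = M₂ − M₁ = 152.4192 − 110.8385 = 41.5807 billion.

41.581 billion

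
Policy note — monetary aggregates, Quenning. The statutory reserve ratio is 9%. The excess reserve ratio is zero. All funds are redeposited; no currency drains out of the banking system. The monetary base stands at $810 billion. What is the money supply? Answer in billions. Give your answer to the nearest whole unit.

$9000 billion

With no currency drain or excess reserves, the money multiplier is m = 1/rr = 1/0.09 ≈ 11.1111.
Money supply M = m × MB = 11.1111 × 810 = 8999.991 billion.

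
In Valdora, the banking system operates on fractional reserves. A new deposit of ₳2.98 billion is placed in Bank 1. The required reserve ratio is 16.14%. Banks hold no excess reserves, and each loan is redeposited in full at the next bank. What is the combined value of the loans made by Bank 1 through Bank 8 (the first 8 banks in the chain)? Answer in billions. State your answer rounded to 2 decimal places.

Bank i lends (1 − rr)^i of the original deposit: Bank 1 lends 2.98·0.8386 ≈ 2.4990, Bank 2 lends 2.98·0.8386² ≈ 2.0957, and so on.
Summing a geometric series: total = 2.98·[0.8386·(1 − 0.8386^8) / (1 − 0.8386)] ≈ 11.6963 billion.

₳11.70 billion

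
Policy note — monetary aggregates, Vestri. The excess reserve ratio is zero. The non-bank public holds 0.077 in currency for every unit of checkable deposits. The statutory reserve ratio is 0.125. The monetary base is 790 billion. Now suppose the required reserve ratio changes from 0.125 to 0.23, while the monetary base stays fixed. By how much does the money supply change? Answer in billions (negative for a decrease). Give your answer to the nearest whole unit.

-1441 billion

Initially m₁ = (1 + 0.077) / (0.125 + 0.077) ≈ 5.3317, so M₁ = 5.3317 × 790 = 4212.043 billion.
After the change m₂ = (1 + 0.077) / (0.23 + 0.077) ≈ 3.5081, so M₂ = 3.5081 × 790 = 2771.399 billion.
ΔM = M₂ − M₁ = 2771.399 − 4212.043 = -1440.644 billion.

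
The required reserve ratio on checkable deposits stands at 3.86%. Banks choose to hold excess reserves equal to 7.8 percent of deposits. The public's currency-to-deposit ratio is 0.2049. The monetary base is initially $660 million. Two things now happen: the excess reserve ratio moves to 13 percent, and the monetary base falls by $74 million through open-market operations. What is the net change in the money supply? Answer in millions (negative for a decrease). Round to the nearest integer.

-583 million

Before: m₁ = (1 + 0.2049) / (0.0386 + 0.078 + 0.2049) ≈ 3.7477, MB₁ = 660, so M₁ = 3.7477 × 660 = 2473.482 million.
After: m₂ = (1 + 0.2049) / (0.0386 + 0.13 + 0.2049) ≈ 3.2260, MB₂ = 660 − 74 = 586, so M₂ = 3.2260 × 586 = 1890.436 million.
ΔM = M₂ − M₁ = 1890.436 − 2473.482 = -583.046 million.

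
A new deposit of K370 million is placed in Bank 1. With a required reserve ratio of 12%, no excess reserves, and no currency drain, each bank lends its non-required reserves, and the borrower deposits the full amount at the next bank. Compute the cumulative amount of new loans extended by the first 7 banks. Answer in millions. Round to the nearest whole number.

Bank i lends (1 − rr)^i of the original deposit: Bank 1 lends 370·0.8800 = 325.6000, Bank 2 lends 370·0.8800² = 286.5280, and so on.
Summing a geometric series: total = 370·[0.8800·(1 − 0.8800^7) / (1 − 0.8800)] ≈ 1604.4602 million.

K1604 million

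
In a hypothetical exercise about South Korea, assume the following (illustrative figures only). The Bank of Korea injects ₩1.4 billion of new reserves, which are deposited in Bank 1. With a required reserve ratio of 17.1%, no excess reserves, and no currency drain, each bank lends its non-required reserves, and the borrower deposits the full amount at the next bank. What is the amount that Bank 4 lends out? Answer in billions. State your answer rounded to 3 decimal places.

Each bank lends a fraction (1 − rr) = 0.8290 of the deposit it receives, so Bank 4 receives 1.4·0.8290^3 and lends 1.4·0.8290^4 ≈ 0.6612 billion.

₩0.661 billion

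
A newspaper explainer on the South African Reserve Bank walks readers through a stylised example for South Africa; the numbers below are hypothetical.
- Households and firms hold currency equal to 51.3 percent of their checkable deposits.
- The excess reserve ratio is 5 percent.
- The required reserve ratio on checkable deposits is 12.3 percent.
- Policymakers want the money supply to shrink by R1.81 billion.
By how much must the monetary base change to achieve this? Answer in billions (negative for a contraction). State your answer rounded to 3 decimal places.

The money multiplier is m = (1 + c) / (rr + e + c) = (1 + 0.513) / (0.123 + 0.05 + 0.513) ≈ 2.20554.
ΔMB = ΔM / m = (−1.81) / 2.20554 ≈ -0.8207 billion.

-0.821 billion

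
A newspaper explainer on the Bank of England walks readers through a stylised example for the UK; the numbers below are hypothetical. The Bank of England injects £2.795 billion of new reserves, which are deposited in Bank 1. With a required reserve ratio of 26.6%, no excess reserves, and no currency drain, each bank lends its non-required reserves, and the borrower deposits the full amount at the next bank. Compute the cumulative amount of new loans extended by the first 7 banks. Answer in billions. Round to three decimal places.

Bank i lends (1 − rr)^i of the original deposit: Bank 1 lends 2.795·0.7340 ≈ 2.0515, Bank 2 lends 2.795·0.7340² ≈ 1.5058, and so on.
Summing a geometric series: total = 2.795·[0.7340·(1 − 0.7340^7) / (1 − 0.7340)] ≈ 6.8273 billion.

£6.827 billion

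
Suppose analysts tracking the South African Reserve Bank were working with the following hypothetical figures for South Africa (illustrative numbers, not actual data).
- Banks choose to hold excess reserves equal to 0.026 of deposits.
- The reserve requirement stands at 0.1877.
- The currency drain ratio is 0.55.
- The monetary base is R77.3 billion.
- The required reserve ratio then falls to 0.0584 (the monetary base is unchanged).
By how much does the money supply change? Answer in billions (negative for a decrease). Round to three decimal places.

Initially m₁ = (1 + 0.55) / (0.1877 + 0.026 + 0.55) ≈ 2.029593, so M₁ = 2.029593 × 77.3 ≈ 156.8875 billion.
After the change m₂ = (1 + 0.55) / (0.0584 + 0.026 + 0.55) ≈ 2.443253, so M₂ = 2.443253 × 77.3 ≈ 188.8635 billion.
ΔM = M₂ − M₁ = 188.8635 − 156.8875 = 31.976 billion.

R31.976 billion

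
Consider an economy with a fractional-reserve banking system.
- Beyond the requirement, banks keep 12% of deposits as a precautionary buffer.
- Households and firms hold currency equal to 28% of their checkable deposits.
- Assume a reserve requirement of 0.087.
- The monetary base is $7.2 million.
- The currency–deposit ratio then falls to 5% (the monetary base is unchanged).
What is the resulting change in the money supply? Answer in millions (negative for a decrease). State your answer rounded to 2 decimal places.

Initially m₁ = (1 + 0.28) / (0.087 + 0.12 + 0.28) ≈ 2.6283, so M₁ = 2.6283 × 7.2 ≈ 18.9238 million.
After the change m₂ = (1 + 0.05) / (0.087 + 0.12 + 0.05) ≈ 4.0856, so M₂ = 4.0856 × 7.2 ≈ 29.4163 million.
ΔM = M₂ − M₁ = 29.4163 − 18.9238 = 10.4925 million.

$10.49 million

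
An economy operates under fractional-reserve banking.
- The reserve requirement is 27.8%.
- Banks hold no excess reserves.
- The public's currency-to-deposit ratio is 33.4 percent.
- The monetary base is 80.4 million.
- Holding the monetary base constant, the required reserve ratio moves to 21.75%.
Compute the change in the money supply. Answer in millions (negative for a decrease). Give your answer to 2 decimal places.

Initially m₁ = (1 + 0.334) / (0.278 + 0.334) ≈ 2.17974, so M₁ = 2.17974 × 80.4 ≈ 175.2511 million.
After the change m₂ = (1 + 0.334) / (0.2175 + 0.334) ≈ 2.41886, so M₂ = 2.41886 × 80.4 ≈ 194.4763 million.
ΔM = M₂ − M₁ = 194.4763 − 175.2511 = 19.2252 million.

19.23 million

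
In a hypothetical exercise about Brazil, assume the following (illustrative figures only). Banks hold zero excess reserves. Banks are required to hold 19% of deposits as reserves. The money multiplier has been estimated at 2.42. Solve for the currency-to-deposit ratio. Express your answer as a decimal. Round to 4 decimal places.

Using m = 2.42. From m = (1 + c)/(c + rr + e), rearranging gives 1 + c = m·(c + rr + e), so c·(1 − m) = m·(rr + e) − 1.
Hence c = [m·(rr + e) − 1]/(1 − m) = [2.42 × (0.19 + 0) − 1] / (1 − 2.42) ≈ 0.380423.

0.3804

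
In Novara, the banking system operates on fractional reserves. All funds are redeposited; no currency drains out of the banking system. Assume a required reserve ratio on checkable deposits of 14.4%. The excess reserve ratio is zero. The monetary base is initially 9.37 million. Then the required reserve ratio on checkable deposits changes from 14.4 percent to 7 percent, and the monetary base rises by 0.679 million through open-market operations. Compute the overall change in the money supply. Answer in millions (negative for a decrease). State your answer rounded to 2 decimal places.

78.49 million

Before: m₁ = 1 / (0.144) ≈ 6.94444, MB₁ = 9.37, so M₁ = 6.94444 × 9.37 ≈ 65.0694 million.
After: m₂ = 1 / (0.07) ≈ 14.28571, MB₂ = 9.37 + 0.679 = 10.049, so M₂ = 14.28571 × 10.049 ≈ 143.5571 million.
ΔM = M₂ − M₁ = 143.5571 − 65.0694 = 78.4877 million.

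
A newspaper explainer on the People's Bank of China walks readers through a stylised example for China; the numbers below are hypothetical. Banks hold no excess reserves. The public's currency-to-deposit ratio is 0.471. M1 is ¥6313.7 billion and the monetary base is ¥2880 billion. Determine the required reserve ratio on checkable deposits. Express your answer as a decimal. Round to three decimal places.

Using m = M/MB = 6313.7/2880 ≈ 2.192257. Since m = (1 + c)/(c + rr + e), the denominator satisfies c + rr + e = (1 + c)/m = (1 + 0.471) / 2.192257 ≈ 0.670998.
With c = 0.471 and e = 0, the required reserve ratio on checkable deposits is 0.670998 − 0.471 − 0 = 0.199998.

0.200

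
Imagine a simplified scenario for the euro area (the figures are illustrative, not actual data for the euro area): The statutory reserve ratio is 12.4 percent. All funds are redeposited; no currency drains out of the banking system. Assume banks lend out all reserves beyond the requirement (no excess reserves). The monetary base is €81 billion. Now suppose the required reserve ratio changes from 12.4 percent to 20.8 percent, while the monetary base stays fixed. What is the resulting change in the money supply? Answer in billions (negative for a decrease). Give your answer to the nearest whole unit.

Initially m₁ = 1 / (0.124) ≈ 8.0645, so M₁ = 8.0645 × 81 = 653.2245 billion.
After the change m₂ = 1 / (0.208) ≈ 4.8077, so M₂ = 4.8077 × 81 = 389.4237 billion.
ΔM = M₂ − M₁ = 389.4237 − 653.2245 = -263.8008 billion.

-264 billion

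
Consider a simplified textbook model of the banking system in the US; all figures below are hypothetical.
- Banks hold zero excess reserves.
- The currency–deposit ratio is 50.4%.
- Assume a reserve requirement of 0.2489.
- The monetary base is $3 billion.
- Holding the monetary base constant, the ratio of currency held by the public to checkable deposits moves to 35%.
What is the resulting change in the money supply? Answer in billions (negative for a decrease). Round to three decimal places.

Initially m₁ = (1 + 0.504) / (0.2489 + 0.504) ≈ 1.99761, so M₁ = 1.99761 × 3 ≈ 5.9928 billion.
After the change m₂ = (1 + 0.35) / (0.2489 + 0.35) ≈ 2.25413, so M₂ = 2.25413 × 3 ≈ 6.7624 billion.
ΔM = M₂ − M₁ = 6.7624 − 5.9928 = 0.7696 billion.

$0.770 billion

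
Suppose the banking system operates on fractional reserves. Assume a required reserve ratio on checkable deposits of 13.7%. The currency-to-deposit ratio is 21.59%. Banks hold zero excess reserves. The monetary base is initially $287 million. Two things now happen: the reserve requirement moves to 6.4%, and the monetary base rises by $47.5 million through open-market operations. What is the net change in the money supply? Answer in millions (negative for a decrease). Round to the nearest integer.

$464 million

Before: m₁ = (1 + 0.2159) / (0.137 + 0.2159) ≈ 3.4455, MB₁ = 287, so M₁ = 3.4455 × 287 = 988.8585 million.
After: m₂ = (1 + 0.2159) / (0.064 + 0.2159) ≈ 4.3441, MB₂ = 287 + 47.5 = 334.5, so M₂ = 4.3441 × 334.5 ≈ 1453.1015 million.
ΔM = M₂ − M₁ = 1453.1015 − 988.8585 = 464.243 million.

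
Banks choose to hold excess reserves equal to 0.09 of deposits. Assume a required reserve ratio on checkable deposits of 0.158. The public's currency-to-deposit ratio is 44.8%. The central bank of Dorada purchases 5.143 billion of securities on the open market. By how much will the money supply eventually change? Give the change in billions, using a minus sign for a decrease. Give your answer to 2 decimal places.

10.70 billion

The money multiplier is m = (1 + c) / (rr + e + c) = (1 + 0.448) / (0.158 + 0.09 + 0.448) ≈ 2.0805.
The purchase adds 5.143 billion of base, so ΔM = m × ΔMB = 2.0805 × (+5.143) ≈ 10.7 billion.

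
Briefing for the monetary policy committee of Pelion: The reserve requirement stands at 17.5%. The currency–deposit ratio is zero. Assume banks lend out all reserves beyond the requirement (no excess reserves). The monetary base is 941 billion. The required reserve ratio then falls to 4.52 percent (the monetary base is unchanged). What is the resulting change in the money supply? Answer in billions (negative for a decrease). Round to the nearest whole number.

Initially m₁ = 1 / (0.175) ≈ 5.7143, so M₁ = 5.7143 × 941 = 5377.1563 billion.
After the change m₂ = 1 / (0.0452) ≈ 22.1239, so M₂ = 22.1239 × 941 = 20818.5899 billion.
ΔM = M₂ − M₁ = 20818.5899 − 5377.1563 = 15441.4336 billion.

15441 billion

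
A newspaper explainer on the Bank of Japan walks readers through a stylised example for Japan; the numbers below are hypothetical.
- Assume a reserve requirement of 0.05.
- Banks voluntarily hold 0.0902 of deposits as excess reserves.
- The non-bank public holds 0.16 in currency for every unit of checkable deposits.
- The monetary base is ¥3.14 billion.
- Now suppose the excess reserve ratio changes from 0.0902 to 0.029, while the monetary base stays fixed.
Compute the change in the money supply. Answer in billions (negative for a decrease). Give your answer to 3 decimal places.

¥3.107 billion

Initially m₁ = (1 + 0.16) / (0.05 + 0.0902 + 0.16) ≈ 3.86409, so M₁ = 3.86409 × 3.14 ≈ 12.1332 billion.
After the change m₂ = (1 + 0.16) / (0.05 + 0.029 + 0.16) ≈ 4.85356, so M₂ = 4.85356 × 3.14 ≈ 15.2402 billion.
ΔM = M₂ − M₁ = 15.2402 − 12.1332 = 3.107 billion.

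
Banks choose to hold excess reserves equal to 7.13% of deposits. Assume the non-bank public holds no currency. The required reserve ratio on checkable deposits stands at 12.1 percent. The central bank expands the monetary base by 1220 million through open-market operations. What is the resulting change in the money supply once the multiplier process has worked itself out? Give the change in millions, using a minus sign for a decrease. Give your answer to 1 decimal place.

The money multiplier is m = 1 / (rr + e) = 1 / (0.121 + 0.0713) ≈ 5.200208.
The purchase adds 1220 million of base, so ΔM = m × ΔMB = 5.200208 × (+1220) ≈ 6344.2538 million.

6344.3 million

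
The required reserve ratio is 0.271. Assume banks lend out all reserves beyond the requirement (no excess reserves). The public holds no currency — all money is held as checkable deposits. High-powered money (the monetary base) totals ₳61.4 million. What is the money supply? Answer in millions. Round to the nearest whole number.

With no currency drain or excess reserves, the money multiplier is m = 1/rr = 1/0.271 ≈ 3.69.
Money supply M = m × MB = 3.69 × 61.4 = 226.566 million.

₳227 million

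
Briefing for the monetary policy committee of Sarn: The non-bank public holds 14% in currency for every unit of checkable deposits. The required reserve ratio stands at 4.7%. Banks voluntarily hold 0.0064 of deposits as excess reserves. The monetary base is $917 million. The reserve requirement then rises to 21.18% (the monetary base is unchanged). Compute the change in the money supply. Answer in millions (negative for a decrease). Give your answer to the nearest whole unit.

-2487 million

Initially m₁ = (1 + 0.14) / (0.047 + 0.0064 + 0.14) ≈ 5.8945, so M₁ = 5.8945 × 917 = 5405.2565 million.
After the change m₂ = (1 + 0.14) / (0.2118 + 0.0064 + 0.14) ≈ 3.1826, so M₂ = 3.1826 × 917 = 2918.4442 million.
ΔM = M₂ − M₁ = 2918.4442 − 5405.2565 = -2486.8123 million.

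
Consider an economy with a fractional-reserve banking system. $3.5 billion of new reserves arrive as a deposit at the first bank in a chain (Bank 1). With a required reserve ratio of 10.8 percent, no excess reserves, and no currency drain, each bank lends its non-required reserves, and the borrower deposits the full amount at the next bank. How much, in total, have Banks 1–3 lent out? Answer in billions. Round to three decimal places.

Bank i lends (1 − rr)^i of the original deposit: Bank 1 lends 3.5·0.8920 = 3.1220, Bank 2 lends 3.5·0.8920² ≈ 2.7848, and so on.
Summing a geometric series: total = 3.5·[0.8920·(1 − 0.8920^3) / (1 − 0.8920)] ≈ 8.3909 billion.

$8.391 billion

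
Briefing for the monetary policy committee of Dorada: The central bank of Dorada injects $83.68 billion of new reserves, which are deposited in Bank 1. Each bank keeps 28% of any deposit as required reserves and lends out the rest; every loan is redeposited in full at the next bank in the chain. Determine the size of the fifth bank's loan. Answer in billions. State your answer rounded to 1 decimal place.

Each bank lends a fraction (1 − rr) = 0.7200 of the deposit it receives, so Bank 5 receives 83.68·0.7200^4 and lends 83.68·0.7200^5 ≈ 16.1914 billion.

$16.2 billion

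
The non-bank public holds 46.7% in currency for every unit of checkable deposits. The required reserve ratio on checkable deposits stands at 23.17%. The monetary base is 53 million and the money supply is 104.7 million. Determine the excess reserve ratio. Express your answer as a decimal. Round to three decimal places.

Using m = M/MB = 104.7/53 ≈ 1.975472. Since m = (1 + c)/(c + rr + e), the denominator satisfies c + rr + e = (1 + c)/m = (1 + 0.467) / 1.975472 ≈ 0.742607.
With c = 0.467 and rr = 0.2317, the excess reserve ratio is 0.742607 − 0.467 − 0.2317 = 0.043907.

0.044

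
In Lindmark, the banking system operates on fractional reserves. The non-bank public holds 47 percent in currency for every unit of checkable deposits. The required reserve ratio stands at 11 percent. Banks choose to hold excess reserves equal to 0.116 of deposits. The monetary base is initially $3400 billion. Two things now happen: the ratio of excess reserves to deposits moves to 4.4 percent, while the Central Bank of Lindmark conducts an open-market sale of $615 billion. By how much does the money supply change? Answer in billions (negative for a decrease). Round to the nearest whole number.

-620 billion

Before: m₁ = (1 + 0.47) / (0.11 + 0.116 + 0.47) ≈ 2.11207, MB₁ = 3400, so M₁ = 2.11207 × 3400 = 7181.038 billion.
After: m₂ = (1 + 0.47) / (0.11 + 0.044 + 0.47) ≈ 2.35577, MB₂ = 3400 − 615 = 2785, so M₂ = 2.35577 × 2785 ≈ 6560.8194 billion.
ΔM = M₂ − M₁ = 6560.8194 − 7181.038 = -620.2186 billion.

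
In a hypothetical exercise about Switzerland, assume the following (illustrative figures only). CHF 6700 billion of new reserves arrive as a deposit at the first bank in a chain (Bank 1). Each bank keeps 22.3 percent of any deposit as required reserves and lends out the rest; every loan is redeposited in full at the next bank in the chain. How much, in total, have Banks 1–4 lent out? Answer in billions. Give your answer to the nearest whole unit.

CHF 14836 billion

Bank i lends (1 − rr)^i of the original deposit: Bank 1 lends 6700·0.7770 = 5205.9000, Bank 2 lends 6700·0.7770² = 4044.9843, and so on.
Summing a geometric series: total = 6700·[0.7770·(1 − 0.7770^4) / (1 − 0.7770)] ≈ 14835.9114 billion.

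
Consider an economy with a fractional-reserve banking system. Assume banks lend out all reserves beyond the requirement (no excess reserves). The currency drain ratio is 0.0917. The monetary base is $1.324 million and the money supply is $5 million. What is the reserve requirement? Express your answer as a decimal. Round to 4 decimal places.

Using m = M/MB = 5/1.324 ≈ 3.776435. Since m = (1 + c)/(c + rr + e), the denominator satisfies c + rr + e = (1 + c)/m = (1 + 0.0917) / 3.776435 ≈ 0.289082.
With c = 0.0917 and e = 0, the reserve requirement is 0.289082 − 0.0917 − 0 = 0.197382.

0.1974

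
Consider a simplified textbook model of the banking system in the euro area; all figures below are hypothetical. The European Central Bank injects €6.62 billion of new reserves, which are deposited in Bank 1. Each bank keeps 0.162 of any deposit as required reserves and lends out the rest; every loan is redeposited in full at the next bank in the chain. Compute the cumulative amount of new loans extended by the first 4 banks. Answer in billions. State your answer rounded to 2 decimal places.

Bank i lends (1 − rr)^i of the original deposit: Bank 1 lends 6.62·0.8380 ≈ 5.5476, Bank 2 lends 6.62·0.8380² ≈ 4.6489, and so on.
Summing a geometric series: total = 6.62·[0.8380·(1 − 0.8380^4) / (1 − 0.8380)] ≈ 17.3568 billion.

€17.36 billion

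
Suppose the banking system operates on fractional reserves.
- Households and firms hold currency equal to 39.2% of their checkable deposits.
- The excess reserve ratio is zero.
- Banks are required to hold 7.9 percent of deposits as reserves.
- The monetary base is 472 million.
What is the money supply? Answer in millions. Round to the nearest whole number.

1395 million

The money multiplier is m = (1 + c) / (rr + c) = (1 + 0.392) / (0.079 + 0.392) ≈ 2.9554.
So M = m × MB = 2.9554 × 472 = 1394.9488 million.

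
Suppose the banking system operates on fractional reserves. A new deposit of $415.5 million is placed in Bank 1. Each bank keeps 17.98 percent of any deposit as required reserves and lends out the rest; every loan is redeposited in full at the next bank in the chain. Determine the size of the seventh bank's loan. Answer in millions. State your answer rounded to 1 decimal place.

Each bank lends a fraction (1 − rr) = 0.8202 of the deposit it receives, so Bank 7 receives 415.5·0.8202^6 and lends 415.5·0.8202^7 ≈ 103.7551 million.

$103.8 million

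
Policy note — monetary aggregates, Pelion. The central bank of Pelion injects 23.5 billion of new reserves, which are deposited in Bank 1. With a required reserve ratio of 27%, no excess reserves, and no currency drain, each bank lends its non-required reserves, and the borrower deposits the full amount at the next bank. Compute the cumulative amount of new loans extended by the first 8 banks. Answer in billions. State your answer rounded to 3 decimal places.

Bank i lends (1 − rr)^i of the original deposit: Bank 1 lends 23.5·0.7300 = 17.1550, Bank 2 lends 23.5·0.7300² ≈ 12.5232, and so on.
Summing a geometric series: total = 23.5·[0.7300·(1 − 0.7300^8) / (1 − 0.7300)] ≈ 58.4130 billion.

58.413 billion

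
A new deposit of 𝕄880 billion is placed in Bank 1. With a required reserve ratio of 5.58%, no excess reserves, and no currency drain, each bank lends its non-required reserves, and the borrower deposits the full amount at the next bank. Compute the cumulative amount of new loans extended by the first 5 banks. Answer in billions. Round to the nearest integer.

Bank i lends (1 − rr)^i of the original deposit: Bank 1 lends 880·0.9442 = 830.8960, Bank 2 lends 880·0.9442² ≈ 784.5320, and so on.
Summing a geometric series: total = 880·[0.9442·(1 − 0.9442^5) / (1 − 0.9442)] ≈ 3715.9974 billion.

𝕄3716 billion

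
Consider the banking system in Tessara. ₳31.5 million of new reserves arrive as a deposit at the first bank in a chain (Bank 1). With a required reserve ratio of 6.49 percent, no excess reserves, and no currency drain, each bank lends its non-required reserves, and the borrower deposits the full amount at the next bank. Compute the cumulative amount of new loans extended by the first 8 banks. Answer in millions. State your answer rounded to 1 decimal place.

₳188.5 million

Bank i lends (1 − rr)^i of the original deposit: Bank 1 lends 31.5·0.9351 ≈ 29.4557, Bank 2 lends 31.5·0.9351² ≈ 27.5440, and so on.
Summing a geometric series: total = 31.5·[0.9351·(1 − 0.9351^8) / (1 − 0.9351)] ≈ 188.5309 million.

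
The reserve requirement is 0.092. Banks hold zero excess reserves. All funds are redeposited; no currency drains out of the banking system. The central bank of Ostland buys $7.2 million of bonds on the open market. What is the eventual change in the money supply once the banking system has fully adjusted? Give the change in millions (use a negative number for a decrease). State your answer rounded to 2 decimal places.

$78.26 million

The simple money multiplier is m = 1/rr = 1/0.092 ≈ 10.8696.
An open-market purchase increases the monetary base by 7.2 million, so ΔM = m × ΔMB = 10.8696 × 7.2 ≈ 78.2611 million.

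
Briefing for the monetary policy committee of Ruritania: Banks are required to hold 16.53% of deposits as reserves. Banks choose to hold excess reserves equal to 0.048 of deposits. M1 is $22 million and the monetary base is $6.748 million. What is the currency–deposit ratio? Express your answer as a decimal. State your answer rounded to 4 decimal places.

Using m = M/MB = 22/6.748 ≈ 3.260225. From m = (1 + c)/(c + rr + e), rearranging gives 1 + c = m·(c + rr + e), so c·(1 − m) = m·(rr + e) − 1.
Hence c = [m·(rr + e) − 1]/(1 − m) = [3.260225 × (0.1653 + 0.048) − 1] / (1 − 3.260225) ≈ 0.134763.

0.1348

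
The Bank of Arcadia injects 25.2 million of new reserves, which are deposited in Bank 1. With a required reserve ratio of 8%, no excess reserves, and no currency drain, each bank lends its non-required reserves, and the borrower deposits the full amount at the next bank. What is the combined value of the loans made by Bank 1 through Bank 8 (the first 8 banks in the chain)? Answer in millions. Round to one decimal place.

Bank i lends (1 − rr)^i of the original deposit: Bank 1 lends 25.2·0.9200 = 23.1840, Bank 2 lends 25.2·0.9200² ≈ 21.3293, and so on.
Summing a geometric series: total = 25.2·[0.9200·(1 − 0.9200^8) / (1 − 0.9200)] ≈ 141.0692 million.

141.1 million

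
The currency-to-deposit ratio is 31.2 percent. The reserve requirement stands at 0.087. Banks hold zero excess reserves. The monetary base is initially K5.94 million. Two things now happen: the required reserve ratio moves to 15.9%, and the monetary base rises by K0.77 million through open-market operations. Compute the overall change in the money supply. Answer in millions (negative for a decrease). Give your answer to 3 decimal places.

Before: m₁ = (1 + 0.312) / (0.087 + 0.312) ≈ 3.28822, MB₁ = 5.94, so M₁ = 3.28822 × 5.94 ≈ 19.532 million.
After: m₂ = (1 + 0.312) / (0.159 + 0.312) ≈ 2.78556, MB₂ = 5.94 + 0.77 = 6.71, so M₂ = 2.78556 × 6.71 ≈ 18.6911 million.
ΔM = M₂ − M₁ = 18.6911 − 19.532 = -0.8409 million.

-0.841 million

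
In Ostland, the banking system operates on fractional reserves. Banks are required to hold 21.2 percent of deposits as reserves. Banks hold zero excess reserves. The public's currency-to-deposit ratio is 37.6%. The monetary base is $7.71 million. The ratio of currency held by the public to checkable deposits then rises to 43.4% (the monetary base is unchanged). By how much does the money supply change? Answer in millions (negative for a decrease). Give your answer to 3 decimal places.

-0.928 million

Initially m₁ = (1 + 0.376) / (0.212 + 0.376) ≈ 2.34014, so M₁ = 2.34014 × 7.71 ≈ 18.0425 million.
After the change m₂ = (1 + 0.434) / (0.212 + 0.434) ≈ 2.21981, so M₂ = 2.21981 × 7.71 ≈ 17.1147 million.
ΔM = M₂ − M₁ = 17.1147 − 18.0425 = -0.9278 million.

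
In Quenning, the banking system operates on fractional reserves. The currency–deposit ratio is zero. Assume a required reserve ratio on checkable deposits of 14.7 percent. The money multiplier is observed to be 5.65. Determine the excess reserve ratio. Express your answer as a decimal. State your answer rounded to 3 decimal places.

Using m = 5.65. Since m = (1 + c)/(c + rr + e), the denominator satisfies c + rr + e = (1 + c)/m = (1 + 0) / 5.65 ≈ 0.176991.
With c = 0 and rr = 0.147, the excess reserve ratio is 0.176991 − 0 − 0.147 = 0.029991.

0.030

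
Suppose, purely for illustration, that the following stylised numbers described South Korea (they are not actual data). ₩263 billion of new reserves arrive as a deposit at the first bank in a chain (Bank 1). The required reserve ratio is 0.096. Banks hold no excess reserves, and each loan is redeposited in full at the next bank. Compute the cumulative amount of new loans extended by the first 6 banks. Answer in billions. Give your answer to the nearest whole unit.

Bank i lends (1 − rr)^i of the original deposit: Bank 1 lends 263·0.9040 = 237.7520, Bank 2 lends 263·0.9040² ≈ 214.9278, and so on.
Summing a geometric series: total = 263·[0.9040·(1 − 0.9040^6) / (1 − 0.9040)] ≈ 1124.9356 billion.

₩1125 billion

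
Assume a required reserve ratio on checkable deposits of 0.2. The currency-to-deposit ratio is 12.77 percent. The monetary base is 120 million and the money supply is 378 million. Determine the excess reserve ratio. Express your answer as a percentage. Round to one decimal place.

Using m = M/MB = 378/120 = 3.150000. Since m = (1 + c)/(c + rr + e), the denominator satisfies c + rr + e = (1 + c)/m = (1 + 0.1277) / 3.150000 = 0.358000.
With c = 0.1277 and rr = 0.2, the excess reserve ratio is 0.358000 − 0.1277 − 0.2 = 0.0303.

3.0%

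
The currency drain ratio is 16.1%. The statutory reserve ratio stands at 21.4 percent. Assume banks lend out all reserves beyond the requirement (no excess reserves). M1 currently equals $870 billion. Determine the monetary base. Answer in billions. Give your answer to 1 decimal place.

$281.0 billion

The money multiplier is m = (1 + c) / (rr + c) = (1 + 0.161) / (0.214 + 0.161) = 3.09600.
MB = M / m = 870 / 3.09600 ≈ 281.0078 billion.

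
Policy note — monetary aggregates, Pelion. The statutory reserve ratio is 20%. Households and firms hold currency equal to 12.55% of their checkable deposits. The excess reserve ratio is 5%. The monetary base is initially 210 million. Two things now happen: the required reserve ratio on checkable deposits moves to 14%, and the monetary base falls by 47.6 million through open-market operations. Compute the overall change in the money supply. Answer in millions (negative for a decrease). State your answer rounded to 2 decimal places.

-50.10 million

Before: m₁ = (1 + 0.1255) / (0.2 + 0.05 + 0.1255) ≈ 2.997337, MB₁ = 210, so M₁ = 2.997337 × 210 ≈ 629.4408 million.
After: m₂ = (1 + 0.1255) / (0.14 + 0.05 + 0.1255) ≈ 3.567353, MB₂ = 210 − 47.6 = 162.4, so M₂ = 3.567353 × 162.4 ≈ 579.3381 million.
ΔM = M₂ − M₁ = 579.3381 − 629.4408 = -50.1027 million.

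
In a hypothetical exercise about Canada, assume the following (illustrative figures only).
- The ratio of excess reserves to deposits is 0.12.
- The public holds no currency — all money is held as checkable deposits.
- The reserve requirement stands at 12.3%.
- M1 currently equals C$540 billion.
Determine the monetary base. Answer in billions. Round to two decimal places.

The money multiplier is m = 1 / (rr + e) = 1 / (0.123 + 0.12) ≈ 4.115226.
MB = M / m = 540 / 4.115226 ≈ 131.22 billion.

C$131.22 billion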